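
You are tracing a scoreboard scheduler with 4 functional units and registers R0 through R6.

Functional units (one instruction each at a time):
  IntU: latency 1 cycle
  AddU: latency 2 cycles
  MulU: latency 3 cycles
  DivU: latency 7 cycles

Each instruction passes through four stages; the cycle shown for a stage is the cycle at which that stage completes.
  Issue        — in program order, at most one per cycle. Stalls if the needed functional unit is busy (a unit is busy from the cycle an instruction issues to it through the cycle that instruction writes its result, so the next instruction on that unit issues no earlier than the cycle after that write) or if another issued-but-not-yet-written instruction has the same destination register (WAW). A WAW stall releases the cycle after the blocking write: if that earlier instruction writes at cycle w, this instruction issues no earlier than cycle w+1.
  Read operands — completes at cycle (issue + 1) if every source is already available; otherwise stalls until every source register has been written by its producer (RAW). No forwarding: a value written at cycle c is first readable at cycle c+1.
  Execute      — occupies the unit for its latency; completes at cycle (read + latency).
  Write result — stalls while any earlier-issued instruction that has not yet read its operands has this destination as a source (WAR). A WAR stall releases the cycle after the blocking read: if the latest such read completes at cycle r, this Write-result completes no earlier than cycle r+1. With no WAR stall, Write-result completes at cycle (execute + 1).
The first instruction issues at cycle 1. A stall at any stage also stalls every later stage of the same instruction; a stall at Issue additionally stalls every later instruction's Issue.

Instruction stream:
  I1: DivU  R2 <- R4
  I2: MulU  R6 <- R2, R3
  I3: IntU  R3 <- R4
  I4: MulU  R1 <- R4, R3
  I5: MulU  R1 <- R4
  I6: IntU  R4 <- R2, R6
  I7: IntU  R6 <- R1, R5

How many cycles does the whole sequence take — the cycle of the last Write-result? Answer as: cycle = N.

[1] issue I1 (DivU)
[2] I1 read-ops | issue I2 (MulU)
[3] issue I3 (IntU)
[4] I3 read-ops
[5] I3 finished on IntU
[9] I1 finished on DivU
[10] I1→R2
[11] I2 read-ops
[12] I3→R3
[14] I2 finished on MulU
[15] I2→R6
[16] issue I4 (MulU)
[17] I4 read-ops
[20] I4 finished on MulU
[21] I4→R1
[22] issue I5 (MulU)
[23] I5 read-ops | issue I6 (IntU)
[24] I6 read-ops
[25] I6 finished on IntU
[26] I5 finished on MulU | I6→R4
[27] I5→R1 | issue I7 (IntU)
[28] I7 read-ops
[29] I7 finished on IntU
[30] I7→R6

cycle = 30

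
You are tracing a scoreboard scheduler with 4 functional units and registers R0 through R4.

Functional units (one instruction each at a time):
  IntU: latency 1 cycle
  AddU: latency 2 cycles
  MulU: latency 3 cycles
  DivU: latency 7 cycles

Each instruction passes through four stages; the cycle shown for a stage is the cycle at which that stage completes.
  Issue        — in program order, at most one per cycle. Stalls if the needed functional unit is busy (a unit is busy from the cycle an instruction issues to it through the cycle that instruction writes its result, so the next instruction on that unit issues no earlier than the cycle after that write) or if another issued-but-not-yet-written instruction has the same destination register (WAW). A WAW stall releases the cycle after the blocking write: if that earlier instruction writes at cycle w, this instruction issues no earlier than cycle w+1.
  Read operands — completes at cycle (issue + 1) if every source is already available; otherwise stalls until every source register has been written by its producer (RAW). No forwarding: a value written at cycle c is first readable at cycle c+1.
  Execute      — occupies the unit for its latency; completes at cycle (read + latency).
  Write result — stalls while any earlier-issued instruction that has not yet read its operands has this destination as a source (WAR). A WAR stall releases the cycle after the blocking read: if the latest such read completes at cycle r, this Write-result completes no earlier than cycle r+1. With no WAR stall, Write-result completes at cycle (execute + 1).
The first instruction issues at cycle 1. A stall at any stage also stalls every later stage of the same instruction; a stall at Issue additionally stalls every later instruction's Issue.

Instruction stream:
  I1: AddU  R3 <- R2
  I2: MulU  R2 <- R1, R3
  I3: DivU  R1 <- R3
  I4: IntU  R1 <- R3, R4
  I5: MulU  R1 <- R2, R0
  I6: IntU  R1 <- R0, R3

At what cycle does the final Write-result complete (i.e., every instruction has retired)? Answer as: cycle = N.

cycle 1: I1→AddU
cycle 2: I1 RO | I2→MulU
cycle 3: I3→DivU
cycle 4: I1 EX
cycle 5: I1 WR R3
cycle 6: I2 RO | I3 RO
cycle 9: I2 EX
cycle 10: I2 WR R2
cycle 13: I3 EX
cycle 14: I3 WR R1
cycle 15: I4→IntU
cycle 16: I4 RO
cycle 17: I4 EX
cycle 18: I4 WR R1
cycle 19: I5→MulU
cycle 20: I5 RO
cycle 23: I5 EX
cycle 24: I5 WR R1
cycle 25: I6→IntU
cycle 26: I6 RO
cycle 27: I6 EX
cycle 28: I6 WR R1

cycle = 28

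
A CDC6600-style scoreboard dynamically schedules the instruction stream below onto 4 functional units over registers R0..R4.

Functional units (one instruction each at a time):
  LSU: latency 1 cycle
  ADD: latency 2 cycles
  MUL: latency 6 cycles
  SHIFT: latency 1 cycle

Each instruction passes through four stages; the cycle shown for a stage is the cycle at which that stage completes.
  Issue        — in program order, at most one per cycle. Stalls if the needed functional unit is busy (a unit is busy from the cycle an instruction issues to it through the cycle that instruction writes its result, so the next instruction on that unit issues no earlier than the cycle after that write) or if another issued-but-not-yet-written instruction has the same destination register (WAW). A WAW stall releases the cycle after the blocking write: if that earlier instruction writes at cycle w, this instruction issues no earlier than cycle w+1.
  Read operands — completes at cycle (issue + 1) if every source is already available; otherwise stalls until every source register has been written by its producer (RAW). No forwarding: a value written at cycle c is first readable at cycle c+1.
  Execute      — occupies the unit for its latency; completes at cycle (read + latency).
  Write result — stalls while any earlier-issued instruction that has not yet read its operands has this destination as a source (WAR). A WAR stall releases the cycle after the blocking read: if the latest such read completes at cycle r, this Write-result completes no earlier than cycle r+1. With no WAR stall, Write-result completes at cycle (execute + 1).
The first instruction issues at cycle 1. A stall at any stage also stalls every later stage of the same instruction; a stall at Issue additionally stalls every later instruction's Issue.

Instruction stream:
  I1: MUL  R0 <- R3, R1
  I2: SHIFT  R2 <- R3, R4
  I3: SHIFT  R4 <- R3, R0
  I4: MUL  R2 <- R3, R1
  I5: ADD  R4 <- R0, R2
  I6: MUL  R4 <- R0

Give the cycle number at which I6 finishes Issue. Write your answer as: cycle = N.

I1 -> (1, 2, 8, 9)
I2 -> (2, 3, 4, 5)
I3 -> (6, 10, 11, 12)  // struct: SHIFT busy until I2 writes@5, RAW R0: wait I1 write@9
I4 -> (10, 11, 17, 18)  // struct: MUL busy until I1 writes@9
I5 -> (13, 19, 21, 22)  // WAW R4: wait I3 write@12, RAW R2: wait I4 write@18
I6 -> (23, 24, 30, 31)  // WAW R4: wait I5 write@22

cycle = 23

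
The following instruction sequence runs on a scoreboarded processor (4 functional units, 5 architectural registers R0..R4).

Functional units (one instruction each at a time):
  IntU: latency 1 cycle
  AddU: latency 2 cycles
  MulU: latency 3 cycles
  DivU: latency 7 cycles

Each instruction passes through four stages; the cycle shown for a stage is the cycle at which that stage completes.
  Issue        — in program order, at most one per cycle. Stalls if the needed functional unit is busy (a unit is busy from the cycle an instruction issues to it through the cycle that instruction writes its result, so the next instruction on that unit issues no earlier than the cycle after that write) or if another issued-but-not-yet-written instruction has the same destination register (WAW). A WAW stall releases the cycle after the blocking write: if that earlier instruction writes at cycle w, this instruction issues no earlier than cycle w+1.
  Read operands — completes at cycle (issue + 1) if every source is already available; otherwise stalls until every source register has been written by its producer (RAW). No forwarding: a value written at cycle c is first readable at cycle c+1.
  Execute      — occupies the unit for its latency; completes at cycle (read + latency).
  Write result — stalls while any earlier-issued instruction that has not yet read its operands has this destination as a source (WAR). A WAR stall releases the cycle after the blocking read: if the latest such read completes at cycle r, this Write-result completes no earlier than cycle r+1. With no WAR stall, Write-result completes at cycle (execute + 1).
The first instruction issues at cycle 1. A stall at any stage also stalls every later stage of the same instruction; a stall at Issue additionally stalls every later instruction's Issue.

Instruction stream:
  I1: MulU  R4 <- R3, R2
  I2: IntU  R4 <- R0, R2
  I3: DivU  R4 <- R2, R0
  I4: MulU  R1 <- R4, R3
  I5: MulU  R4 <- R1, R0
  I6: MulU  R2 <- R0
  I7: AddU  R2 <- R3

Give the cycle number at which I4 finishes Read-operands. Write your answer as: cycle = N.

t=1  issue I1 (MulU)
t=2  I1 read-ops
t=5  I1 finished on MulU
t=6  I1→R4
t=7  issue I2 (IntU)
t=8  I2 read-ops
t=9  I2 finished on IntU
t=10  I2→R4
t=11  issue I3 (DivU)
t=12  I3 read-ops | issue I4 (MulU)
t=19  I3 finished on DivU
t=20  I3→R4
t=21  I4 read-ops
t=24  I4 finished on MulU
t=25  I4→R1
t=26  issue I5 (MulU)
t=27  I5 read-ops
t=30  I5 finished on MulU
t=31  I5→R4
t=32  issue I6 (MulU)
t=33  I6 read-ops
t=36  I6 finished on MulU
t=37  I6→R2
t=38  issue I7 (AddU)
t=39  I7 read-ops
t=41  I7 finished on AddU
t=42  I7→R2

cycle = 21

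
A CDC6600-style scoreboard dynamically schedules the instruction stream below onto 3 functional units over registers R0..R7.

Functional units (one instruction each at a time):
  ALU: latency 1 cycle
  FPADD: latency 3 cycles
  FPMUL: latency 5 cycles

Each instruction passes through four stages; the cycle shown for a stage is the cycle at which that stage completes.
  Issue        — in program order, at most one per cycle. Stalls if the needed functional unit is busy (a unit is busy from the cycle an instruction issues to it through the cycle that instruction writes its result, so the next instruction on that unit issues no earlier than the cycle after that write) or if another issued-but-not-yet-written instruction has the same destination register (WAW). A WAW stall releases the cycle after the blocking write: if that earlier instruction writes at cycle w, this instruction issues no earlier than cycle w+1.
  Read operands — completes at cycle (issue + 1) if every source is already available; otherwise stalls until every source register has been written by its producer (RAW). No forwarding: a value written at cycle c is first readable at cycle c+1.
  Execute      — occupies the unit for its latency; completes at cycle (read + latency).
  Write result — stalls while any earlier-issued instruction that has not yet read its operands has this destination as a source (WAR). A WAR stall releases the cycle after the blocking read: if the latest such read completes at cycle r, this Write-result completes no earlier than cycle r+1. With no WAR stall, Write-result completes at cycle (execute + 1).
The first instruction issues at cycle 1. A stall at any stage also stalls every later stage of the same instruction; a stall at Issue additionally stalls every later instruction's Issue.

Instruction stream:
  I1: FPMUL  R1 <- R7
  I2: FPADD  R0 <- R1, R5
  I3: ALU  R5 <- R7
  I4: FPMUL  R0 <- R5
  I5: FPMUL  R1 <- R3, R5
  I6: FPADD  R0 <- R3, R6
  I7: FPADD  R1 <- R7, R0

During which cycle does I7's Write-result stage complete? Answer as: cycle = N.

cycle = 35

cycle 1: I1 dispatched to FPMUL
cycle 2: I1 operands ready · I2 dispatched to FPADD
cycle 3: I3 dispatched to ALU
cycle 4: I3 operands ready
cycle 5: I3 complete
cycle 7: I1 complete
cycle 8: R1←I1
cycle 9: I2 operands ready
cycle 10: R5←I3
cycle 12: I2 complete
cycle 13: R0←I2
cycle 14: I4 dispatched to FPMUL
cycle 15: I4 operands ready
cycle 20: I4 complete
cycle 21: R0←I4
cycle 22: I5 dispatched to FPMUL
cycle 23: I5 operands ready · I6 dispatched to FPADD
cycle 24: I6 operands ready
cycle 27: I6 complete
cycle 28: I5 complete · R0←I6
cycle 29: R1←I5
cycle 30: I7 dispatched to FPADD
cycle 31: I7 operands ready
cycle 34: I7 complete
cycle 35: R1←I7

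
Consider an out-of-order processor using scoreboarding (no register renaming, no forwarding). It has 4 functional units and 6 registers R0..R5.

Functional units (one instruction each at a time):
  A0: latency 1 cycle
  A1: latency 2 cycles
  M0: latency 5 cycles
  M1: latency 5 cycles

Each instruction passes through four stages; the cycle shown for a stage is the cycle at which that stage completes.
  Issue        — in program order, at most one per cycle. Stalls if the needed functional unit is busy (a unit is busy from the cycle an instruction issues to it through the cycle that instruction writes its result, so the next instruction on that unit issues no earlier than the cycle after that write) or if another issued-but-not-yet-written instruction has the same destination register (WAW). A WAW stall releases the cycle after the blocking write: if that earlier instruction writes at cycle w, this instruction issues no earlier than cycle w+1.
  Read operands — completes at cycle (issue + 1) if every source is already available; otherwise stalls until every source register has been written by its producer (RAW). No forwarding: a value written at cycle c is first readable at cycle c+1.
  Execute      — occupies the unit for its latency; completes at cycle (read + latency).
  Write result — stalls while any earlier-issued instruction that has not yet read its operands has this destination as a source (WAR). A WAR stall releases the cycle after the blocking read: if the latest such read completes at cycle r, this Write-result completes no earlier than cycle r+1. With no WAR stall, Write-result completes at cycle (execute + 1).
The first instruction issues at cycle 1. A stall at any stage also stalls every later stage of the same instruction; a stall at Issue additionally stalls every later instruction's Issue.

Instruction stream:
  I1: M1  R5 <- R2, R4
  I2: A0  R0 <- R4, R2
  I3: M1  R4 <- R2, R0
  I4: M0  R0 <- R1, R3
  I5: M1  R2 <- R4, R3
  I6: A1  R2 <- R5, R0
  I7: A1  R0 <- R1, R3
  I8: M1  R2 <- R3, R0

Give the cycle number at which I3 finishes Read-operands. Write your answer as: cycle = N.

t=1  issue I1 (M1)
t=2  I1 read-ops; issue I2 (A0)
t=3  I2 read-ops
t=4  I2 finished on A0
t=5  I2→R0
t=7  I1 finished on M1
t=8  I1→R5
t=9  issue I3 (M1)
t=10  I3 read-ops; issue I4 (M0)
t=11  I4 read-ops
t=15  I3 finished on M1
t=16  I3→R4; I4 finished on M0
t=17  I4→R0; issue I5 (M1)
t=18  I5 read-ops
t=23  I5 finished on M1
t=24  I5→R2
t=25  issue I6 (A1)
t=26  I6 read-ops
t=28  I6 finished on A1
t=29  I6→R2
t=30  issue I7 (A1)
t=31  I7 read-ops; issue I8 (M1)
t=33  I7 finished on A1
t=34  I7→R0
t=35  I8 read-ops
t=40  I8 finished on M1
t=41  I8→R2

cycle = 10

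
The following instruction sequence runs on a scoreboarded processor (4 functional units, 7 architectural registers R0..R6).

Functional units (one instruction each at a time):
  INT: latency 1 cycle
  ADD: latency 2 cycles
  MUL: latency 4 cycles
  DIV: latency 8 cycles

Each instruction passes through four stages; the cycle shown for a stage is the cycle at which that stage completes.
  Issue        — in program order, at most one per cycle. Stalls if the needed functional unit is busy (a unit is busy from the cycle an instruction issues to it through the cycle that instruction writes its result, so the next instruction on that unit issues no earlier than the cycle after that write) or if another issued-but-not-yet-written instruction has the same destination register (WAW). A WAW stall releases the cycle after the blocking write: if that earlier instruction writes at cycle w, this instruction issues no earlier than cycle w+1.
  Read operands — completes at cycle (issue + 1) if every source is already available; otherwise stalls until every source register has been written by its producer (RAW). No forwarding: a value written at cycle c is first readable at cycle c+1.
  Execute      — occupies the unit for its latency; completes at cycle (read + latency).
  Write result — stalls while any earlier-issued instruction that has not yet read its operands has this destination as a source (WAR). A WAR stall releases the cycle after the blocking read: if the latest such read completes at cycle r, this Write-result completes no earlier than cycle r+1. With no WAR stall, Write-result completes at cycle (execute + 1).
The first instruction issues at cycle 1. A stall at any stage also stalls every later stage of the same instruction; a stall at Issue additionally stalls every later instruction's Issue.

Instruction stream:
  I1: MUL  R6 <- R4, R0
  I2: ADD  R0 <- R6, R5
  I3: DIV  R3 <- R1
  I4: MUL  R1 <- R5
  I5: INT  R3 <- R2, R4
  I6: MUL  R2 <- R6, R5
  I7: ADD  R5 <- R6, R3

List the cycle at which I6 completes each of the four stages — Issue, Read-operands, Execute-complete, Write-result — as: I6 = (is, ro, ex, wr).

[1] I1→MUL
[2] I1 RO | I2→ADD
[3] I3→DIV
[4] I3 RO
[6] I1 EX
[7] I1 WR R6
[8] I2 RO | I4→MUL
[9] I4 RO
[10] I2 EX
[11] I2 WR R0
[12] I3 EX
[13] I3 WR R3 | I4 EX
[14] I4 WR R1 | I5→INT
[15] I5 RO | I6→MUL
[16] I5 EX | I6 RO | I7→ADD
[17] I5 WR R3
[18] I7 RO
[20] I6 EX | I7 EX
[21] I6 WR R2 | I7 WR R5

I6 = (15, 16, 20, 21)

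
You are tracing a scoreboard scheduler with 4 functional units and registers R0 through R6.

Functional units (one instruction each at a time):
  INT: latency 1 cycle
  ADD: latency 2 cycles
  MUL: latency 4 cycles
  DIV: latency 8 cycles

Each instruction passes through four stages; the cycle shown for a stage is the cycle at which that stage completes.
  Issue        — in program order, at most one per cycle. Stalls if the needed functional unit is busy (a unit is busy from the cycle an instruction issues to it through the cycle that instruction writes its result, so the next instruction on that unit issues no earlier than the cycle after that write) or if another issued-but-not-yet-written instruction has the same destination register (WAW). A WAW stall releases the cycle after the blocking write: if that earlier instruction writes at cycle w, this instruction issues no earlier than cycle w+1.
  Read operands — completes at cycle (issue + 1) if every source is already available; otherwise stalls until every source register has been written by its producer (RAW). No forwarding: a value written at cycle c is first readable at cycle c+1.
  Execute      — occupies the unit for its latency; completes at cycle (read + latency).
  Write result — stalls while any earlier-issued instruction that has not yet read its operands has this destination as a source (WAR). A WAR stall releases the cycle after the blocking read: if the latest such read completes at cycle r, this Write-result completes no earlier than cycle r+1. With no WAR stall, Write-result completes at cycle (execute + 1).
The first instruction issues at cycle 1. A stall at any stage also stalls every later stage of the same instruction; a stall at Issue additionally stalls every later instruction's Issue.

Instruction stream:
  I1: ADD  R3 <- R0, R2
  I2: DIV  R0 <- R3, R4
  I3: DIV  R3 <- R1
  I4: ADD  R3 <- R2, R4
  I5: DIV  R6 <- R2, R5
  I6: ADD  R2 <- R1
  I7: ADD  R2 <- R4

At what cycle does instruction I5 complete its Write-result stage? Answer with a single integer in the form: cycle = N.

cycle = 38

t=1  I1 dispatched to ADD
t=2  I1 operands ready; I2 dispatched to DIV
t=4  I1 complete
t=5  R3←I1
t=6  I2 operands ready
t=14  I2 complete
t=15  R0←I2
t=16  I3 dispatched to DIV
t=17  I3 operands ready
t=25  I3 complete
t=26  R3←I3
t=27  I4 dispatched to ADD
t=28  I4 operands ready; I5 dispatched to DIV
t=29  I5 operands ready
t=30  I4 complete
t=31  R3←I4
t=32  I6 dispatched to ADD
t=33  I6 operands ready
t=35  I6 complete
t=36  R2←I6
t=37  I5 complete; I7 dispatched to ADD
t=38  R6←I5; I7 operands ready
t=40  I7 complete
t=41  R2←I7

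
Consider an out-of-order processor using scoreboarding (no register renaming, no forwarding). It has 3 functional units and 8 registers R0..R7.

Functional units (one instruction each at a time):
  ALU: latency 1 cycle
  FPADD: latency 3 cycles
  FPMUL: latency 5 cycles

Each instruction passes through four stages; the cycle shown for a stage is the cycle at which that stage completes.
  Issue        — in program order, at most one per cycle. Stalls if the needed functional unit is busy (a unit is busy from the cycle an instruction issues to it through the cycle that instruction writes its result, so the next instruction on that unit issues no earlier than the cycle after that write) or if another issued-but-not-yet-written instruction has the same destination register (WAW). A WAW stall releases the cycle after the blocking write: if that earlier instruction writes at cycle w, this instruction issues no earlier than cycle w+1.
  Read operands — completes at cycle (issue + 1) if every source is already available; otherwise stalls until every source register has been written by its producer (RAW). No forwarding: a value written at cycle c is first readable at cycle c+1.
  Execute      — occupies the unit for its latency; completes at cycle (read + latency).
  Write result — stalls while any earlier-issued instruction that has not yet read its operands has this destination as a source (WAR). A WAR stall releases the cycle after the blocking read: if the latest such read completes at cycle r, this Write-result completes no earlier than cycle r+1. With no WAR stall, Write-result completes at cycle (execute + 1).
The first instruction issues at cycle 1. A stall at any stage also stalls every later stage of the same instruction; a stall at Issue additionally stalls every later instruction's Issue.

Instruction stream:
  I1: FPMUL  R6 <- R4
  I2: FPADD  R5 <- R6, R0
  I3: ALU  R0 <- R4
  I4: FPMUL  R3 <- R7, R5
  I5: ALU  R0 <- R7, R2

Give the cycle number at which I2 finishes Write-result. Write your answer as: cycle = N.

cycle = 13

cycle 1: I1 dispatched to FPMUL
cycle 2: I1 operands ready | I2 dispatched to FPADD
cycle 3: I3 dispatched to ALU
cycle 4: I3 operands ready
cycle 5: I3 complete
cycle 7: I1 complete
cycle 8: R6←I1
cycle 9: I2 operands ready | I4 dispatched to FPMUL
cycle 10: R0←I3
cycle 11: I5 dispatched to ALU
cycle 12: I2 complete | I5 operands ready
cycle 13: R5←I2 | I5 complete
cycle 14: I4 operands ready | R0←I5
cycle 19: I4 complete
cycle 20: R3←I4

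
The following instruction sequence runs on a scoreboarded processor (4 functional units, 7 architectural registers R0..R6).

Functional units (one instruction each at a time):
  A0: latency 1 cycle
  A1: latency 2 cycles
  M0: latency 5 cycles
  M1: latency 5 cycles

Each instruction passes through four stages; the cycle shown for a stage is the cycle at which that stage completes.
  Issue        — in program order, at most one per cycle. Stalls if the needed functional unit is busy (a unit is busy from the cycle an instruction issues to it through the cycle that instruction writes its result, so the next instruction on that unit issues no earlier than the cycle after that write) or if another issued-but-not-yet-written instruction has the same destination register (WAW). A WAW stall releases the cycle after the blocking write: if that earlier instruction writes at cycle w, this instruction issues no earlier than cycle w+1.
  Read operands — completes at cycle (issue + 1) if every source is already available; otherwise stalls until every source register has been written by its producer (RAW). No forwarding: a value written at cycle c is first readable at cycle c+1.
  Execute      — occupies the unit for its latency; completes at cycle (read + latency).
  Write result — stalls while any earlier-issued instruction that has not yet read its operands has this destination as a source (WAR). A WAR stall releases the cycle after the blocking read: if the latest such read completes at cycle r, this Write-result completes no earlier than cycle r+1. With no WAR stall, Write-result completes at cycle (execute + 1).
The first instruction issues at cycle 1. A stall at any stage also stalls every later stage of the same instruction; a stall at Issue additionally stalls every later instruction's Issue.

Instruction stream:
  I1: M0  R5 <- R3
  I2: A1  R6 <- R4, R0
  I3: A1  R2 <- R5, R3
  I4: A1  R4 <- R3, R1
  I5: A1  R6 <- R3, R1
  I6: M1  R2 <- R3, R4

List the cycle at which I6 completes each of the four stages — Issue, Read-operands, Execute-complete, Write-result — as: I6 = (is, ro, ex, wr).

I6 = (19, 20, 25, 26)

I1 -> (1, 2, 7, 8)
I2 -> (2, 3, 5, 6)
I3 -> (7, 9, 11, 12)  // struct: A1 busy until I2 writes@6, RAW R5: wait I1 write@8
I4 -> (13, 14, 16, 17)  // struct: A1 busy until I3 writes@12
I5 -> (18, 19, 21, 22)  // struct: A1 busy until I4 writes@17
I6 -> (19, 20, 25, 26)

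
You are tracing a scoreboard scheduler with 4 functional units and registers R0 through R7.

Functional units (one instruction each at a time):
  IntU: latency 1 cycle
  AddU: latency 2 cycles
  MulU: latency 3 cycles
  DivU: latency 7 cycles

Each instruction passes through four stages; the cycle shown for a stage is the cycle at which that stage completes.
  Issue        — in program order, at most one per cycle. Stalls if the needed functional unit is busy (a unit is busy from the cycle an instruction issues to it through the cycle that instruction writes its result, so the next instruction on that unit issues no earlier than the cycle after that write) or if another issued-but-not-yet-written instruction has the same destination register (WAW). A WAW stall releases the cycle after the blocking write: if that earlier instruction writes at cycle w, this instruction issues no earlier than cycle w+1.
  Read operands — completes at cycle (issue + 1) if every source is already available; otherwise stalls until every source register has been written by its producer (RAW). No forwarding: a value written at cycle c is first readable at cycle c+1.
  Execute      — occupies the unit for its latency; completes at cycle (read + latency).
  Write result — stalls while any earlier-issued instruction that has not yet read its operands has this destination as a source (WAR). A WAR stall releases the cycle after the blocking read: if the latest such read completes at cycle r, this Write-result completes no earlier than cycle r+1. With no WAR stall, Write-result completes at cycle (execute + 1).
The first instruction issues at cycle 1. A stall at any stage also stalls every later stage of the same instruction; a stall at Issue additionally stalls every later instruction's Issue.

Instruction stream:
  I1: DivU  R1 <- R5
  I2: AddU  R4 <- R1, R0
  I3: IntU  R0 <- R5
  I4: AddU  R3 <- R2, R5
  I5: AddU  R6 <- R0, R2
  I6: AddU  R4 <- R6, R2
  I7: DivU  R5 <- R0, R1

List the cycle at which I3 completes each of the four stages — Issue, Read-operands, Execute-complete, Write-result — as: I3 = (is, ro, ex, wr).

I3 = (3, 4, 5, 12)

I1  is:1  ro:2  ex:9  wr:10
I2  is:2  ro:11  ex:13  wr:14  — RAW R1: wait I1 write@10
I3  is:3  ro:4  ex:5  wr:12  — WAR R0: wait I2 read@11
I4  is:15  ro:16  ex:18  wr:19  — struct: AddU busy until I2 writes@14
I5  is:20  ro:21  ex:23  wr:24  — struct: AddU busy until I4 writes@19
I6  is:25  ro:26  ex:28  wr:29  — struct: AddU busy until I5 writes@24
I7  is:26  ro:27  ex:34  wr:35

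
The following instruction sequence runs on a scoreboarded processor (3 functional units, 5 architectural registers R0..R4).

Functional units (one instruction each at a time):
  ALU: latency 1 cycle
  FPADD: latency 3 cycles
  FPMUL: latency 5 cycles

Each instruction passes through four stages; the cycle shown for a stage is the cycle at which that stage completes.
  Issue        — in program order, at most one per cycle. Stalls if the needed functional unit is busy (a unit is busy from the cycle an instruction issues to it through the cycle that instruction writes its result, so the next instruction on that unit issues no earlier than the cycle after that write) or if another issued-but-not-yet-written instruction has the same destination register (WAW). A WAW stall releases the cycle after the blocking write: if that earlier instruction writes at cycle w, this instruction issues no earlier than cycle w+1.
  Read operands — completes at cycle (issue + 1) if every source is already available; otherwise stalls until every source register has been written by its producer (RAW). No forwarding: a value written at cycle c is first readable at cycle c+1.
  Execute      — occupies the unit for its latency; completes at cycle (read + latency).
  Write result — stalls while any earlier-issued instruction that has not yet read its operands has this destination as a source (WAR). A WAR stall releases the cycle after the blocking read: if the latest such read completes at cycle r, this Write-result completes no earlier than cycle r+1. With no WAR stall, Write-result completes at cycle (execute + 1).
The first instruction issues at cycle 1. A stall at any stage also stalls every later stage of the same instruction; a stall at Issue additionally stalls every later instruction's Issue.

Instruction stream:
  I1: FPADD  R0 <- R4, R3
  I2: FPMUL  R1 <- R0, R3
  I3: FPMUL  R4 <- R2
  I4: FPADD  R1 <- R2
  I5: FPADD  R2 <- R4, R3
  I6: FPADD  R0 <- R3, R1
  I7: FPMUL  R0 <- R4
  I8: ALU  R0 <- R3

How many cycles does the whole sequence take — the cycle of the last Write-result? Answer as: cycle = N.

I1 -> (1, 2, 5, 6)
I2 -> (2, 7, 12, 13)  // RAW R0: wait I1 write@6
I3 -> (14, 15, 20, 21)  // struct: FPMUL busy until I2 writes@13
I4 -> (15, 16, 19, 20)
I5 -> (21, 22, 25, 26)  // struct: FPADD busy until I4 writes@20
I6 -> (27, 28, 31, 32)  // struct: FPADD busy until I5 writes@26
I7 -> (33, 34, 39, 40)  // WAW R0: wait I6 write@32
I8 -> (41, 42, 43, 44)  // WAW R0: wait I7 write@40

cycle = 44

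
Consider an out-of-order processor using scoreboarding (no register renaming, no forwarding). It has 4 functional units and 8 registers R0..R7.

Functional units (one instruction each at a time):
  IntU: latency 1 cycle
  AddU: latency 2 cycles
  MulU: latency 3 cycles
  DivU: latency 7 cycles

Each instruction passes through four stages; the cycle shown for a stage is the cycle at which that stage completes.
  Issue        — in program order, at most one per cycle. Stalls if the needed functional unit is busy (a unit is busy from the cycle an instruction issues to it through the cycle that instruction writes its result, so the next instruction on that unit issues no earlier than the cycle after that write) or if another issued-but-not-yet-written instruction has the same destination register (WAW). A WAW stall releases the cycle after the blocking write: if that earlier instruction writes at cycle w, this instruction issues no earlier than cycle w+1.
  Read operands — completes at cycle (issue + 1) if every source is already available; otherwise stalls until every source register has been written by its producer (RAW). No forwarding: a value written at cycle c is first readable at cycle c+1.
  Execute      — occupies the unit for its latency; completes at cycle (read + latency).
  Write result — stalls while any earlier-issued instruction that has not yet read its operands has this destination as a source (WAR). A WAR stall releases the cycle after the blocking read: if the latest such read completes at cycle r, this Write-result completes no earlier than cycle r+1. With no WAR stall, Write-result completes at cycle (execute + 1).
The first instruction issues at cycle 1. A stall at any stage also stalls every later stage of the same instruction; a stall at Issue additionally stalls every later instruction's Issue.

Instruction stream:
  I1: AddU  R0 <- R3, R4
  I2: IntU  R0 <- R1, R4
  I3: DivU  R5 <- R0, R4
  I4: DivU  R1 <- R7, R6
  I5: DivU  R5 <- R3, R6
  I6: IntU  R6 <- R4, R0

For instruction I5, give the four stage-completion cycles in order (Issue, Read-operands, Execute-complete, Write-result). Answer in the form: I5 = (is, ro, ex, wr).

  I1 | 1 | 2 | 4 | 5
  I2 | 6 | 7 | 8 | 9   WAW R0: wait I1 write@5
  I3 | 7 | 10 | 17 | 18   RAW R0: wait I2 write@9
  I4 | 19 | 20 | 27 | 28   struct: DivU busy until I3 writes@18
  I5 | 29 | 30 | 37 | 38   struct: DivU busy until I4 writes@28
  I6 | 30 | 31 | 32 | 33

I5 = (29, 30, 37, 38)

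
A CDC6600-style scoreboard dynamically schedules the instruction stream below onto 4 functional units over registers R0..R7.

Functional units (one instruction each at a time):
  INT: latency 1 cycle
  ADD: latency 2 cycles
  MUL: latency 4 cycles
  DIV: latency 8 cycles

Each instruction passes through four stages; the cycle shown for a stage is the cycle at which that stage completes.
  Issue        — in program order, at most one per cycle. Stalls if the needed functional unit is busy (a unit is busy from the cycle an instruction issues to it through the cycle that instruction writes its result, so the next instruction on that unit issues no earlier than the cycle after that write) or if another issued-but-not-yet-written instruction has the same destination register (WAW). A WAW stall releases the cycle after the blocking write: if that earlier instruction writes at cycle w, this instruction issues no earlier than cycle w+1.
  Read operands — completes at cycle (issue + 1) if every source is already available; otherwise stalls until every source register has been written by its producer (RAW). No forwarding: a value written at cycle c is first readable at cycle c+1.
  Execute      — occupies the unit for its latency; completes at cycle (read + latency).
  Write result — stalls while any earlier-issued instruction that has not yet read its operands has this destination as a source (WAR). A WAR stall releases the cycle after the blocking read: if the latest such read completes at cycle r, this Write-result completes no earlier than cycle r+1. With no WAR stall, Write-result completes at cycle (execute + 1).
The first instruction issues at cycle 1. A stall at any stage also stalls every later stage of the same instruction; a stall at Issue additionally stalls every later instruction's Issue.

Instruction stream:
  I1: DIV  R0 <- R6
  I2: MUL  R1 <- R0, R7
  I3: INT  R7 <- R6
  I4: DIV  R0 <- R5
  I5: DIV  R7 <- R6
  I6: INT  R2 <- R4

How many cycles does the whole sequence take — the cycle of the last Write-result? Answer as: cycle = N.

cycle = 33

t=1  I1 issues→DIV
t=2  I1 reads | I2 issues→MUL
t=3  I3 issues→INT
t=4  I3 reads
t=5  I3 exec-done
t=10  I1 exec-done
t=11  I1 writes R0
t=12  I2 reads | I4 issues→DIV
t=13  I3 writes R7 | I4 reads
t=16  I2 exec-done
t=17  I2 writes R1
t=21  I4 exec-done
t=22  I4 writes R0
t=23  I5 issues→DIV
t=24  I5 reads | I6 issues→INT
t=25  I6 reads
t=26  I6 exec-done
t=27  I6 writes R2
t=32  I5 exec-done
t=33  I5 writes R7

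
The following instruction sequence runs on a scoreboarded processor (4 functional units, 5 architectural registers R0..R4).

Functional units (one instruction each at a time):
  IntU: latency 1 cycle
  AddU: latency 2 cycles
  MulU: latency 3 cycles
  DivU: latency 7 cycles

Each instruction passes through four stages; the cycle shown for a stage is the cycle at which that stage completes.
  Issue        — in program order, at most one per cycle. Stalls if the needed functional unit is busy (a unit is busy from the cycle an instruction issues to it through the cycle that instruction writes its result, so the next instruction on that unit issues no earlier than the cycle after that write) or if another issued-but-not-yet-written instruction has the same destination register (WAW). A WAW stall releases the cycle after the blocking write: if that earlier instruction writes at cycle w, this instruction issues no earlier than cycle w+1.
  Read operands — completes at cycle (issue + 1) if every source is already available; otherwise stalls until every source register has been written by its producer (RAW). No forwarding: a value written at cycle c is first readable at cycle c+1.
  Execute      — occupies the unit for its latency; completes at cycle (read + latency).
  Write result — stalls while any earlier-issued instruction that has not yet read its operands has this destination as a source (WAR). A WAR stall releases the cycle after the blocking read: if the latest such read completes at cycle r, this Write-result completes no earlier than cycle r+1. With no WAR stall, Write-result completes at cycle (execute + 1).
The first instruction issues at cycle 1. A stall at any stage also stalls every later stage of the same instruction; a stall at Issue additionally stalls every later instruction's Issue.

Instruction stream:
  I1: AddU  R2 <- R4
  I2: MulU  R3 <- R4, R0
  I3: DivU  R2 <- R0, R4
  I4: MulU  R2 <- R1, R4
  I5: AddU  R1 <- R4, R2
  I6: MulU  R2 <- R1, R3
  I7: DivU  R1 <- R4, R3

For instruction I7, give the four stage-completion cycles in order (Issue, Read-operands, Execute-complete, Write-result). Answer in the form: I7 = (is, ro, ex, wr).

I7 = (26, 27, 34, 35)

1) issue 1, read 2, done 4, write 5
2) issue 2, read 3, done 6, write 7
3) issue 6, read 7, done 14, write 15  <WAW R2: wait I1 write@5>
4) issue 16, read 17, done 20, write 21  <WAW R2: wait I3 write@15>
5) issue 17, read 22, done 24, write 25  <RAW R2: wait I4 write@21>
6) issue 22, read 26, done 29, write 30  <struct: MulU busy until I4 writes@21 / RAW R1: wait I5 write@25>
7) issue 26, read 27, done 34, write 35  <WAW R1: wait I5 write@25>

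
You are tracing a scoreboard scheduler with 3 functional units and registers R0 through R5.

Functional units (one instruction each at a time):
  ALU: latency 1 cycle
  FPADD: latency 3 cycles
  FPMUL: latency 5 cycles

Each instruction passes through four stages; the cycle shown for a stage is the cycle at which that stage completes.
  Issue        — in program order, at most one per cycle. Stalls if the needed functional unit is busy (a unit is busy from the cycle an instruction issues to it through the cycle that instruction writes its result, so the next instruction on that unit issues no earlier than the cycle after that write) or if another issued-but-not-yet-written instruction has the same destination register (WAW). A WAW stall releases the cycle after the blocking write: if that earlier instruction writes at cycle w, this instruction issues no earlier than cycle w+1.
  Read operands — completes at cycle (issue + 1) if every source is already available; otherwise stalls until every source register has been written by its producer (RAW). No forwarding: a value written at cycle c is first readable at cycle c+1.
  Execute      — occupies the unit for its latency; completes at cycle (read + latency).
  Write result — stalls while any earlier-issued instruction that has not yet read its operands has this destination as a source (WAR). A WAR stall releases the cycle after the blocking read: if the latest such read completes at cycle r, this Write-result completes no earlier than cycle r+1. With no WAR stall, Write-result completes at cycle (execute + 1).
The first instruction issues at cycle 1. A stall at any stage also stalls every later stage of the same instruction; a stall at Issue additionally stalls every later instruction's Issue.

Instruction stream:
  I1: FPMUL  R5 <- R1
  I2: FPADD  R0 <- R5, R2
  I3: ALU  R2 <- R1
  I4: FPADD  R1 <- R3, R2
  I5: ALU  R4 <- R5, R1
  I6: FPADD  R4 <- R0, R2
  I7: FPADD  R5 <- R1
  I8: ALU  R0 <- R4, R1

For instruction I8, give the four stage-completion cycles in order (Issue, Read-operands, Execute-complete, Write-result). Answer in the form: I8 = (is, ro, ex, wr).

c1: I1 issues→FPMUL
c2: I1 reads, I2 issues→FPADD
c3: I3 issues→ALU
c4: I3 reads
c5: I3 exec-done
c7: I1 exec-done
c8: I1 writes R5
c9: I2 reads
c10: I3 writes R2
c12: I2 exec-done
c13: I2 writes R0
c14: I4 issues→FPADD
c15: I4 reads, I5 issues→ALU
c18: I4 exec-done
c19: I4 writes R1
c20: I5 reads
c21: I5 exec-done
c22: I5 writes R4
c23: I6 issues→FPADD
c24: I6 reads
c27: I6 exec-done
c28: I6 writes R4
c29: I7 issues→FPADD
c30: I7 reads, I8 issues→ALU
c31: I8 reads
c32: I8 exec-done
c33: I7 exec-done, I8 writes R0
c34: I7 writes R5

I8 = (30, 31, 32, 33)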